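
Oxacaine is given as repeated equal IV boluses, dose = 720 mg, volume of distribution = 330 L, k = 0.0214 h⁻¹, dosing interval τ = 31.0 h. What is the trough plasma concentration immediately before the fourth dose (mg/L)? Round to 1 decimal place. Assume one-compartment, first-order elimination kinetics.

2.0 mg/L

C₀ per dose = Dose / Vd = 720 / 330 = 2.182 mg/L
Fraction remaining after one interval: r = e^(−kτ) = e^(−0.02140 × 31.0) = 0.5151
Before dose 4, 3 doses have been given (aged 1τ, 2τ, 3τ).
C_trough = C₀ × (r + r² + … + r^3) = C₀ × r(1−r^3)/(1−r)
        = 2.182 × 0.5151 × (1 − 0.1367) / (1 − 0.5151) = 2.001 mg/L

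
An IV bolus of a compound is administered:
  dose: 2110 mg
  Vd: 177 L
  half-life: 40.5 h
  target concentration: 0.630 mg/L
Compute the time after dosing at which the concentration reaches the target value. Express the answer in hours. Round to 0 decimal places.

172 h

C₀ = Dose / Vd = 2110 / 177 = 11.92 mg/L
k = ln2 / t½ = 0.693147 / 40.5 = 0.01711 h⁻¹
t = ln(C₀ / C) / k = ln(11.92 / 0.630) / 0.01711
  = ln(18.92) / 0.01711 = 2.940 / 0.01711 = 171.8 h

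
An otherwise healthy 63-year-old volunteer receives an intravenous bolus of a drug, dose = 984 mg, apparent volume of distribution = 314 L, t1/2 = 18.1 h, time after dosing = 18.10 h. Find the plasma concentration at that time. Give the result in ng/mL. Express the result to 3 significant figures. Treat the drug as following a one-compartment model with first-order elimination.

1570 ng/mL

C₀ = Dose / Vd = 984.0 / 314 = 3.134 mg/L
k = ln2 / t½ = 0.693147 / 18.1 = 0.03830 h⁻¹
t / t½ = 18.10 / 18.1 = 1 half-lives
C = C₀ × (1/2)^1 = 3.134 × 0.5000 = 1.567 mg/L
Convert: 1.567 mg/L × 1000 = 1567 ng/mL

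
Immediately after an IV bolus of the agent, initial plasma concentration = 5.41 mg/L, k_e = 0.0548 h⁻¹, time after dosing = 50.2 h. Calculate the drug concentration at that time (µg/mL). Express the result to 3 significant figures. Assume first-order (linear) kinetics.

C = C₀ · e^(−k·t) = 5.410 × e^(−0.05480 × 50.2)
  = 5.410 × 0.06387 = 0.3455 mg/L
(0.3455 mg/L = 0.3455 µg/mL)

0.346 µg/mL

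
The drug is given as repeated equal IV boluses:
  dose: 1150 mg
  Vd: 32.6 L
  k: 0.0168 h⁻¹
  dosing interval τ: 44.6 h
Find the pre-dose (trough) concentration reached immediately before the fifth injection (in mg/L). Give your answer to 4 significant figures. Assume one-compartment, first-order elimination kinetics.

C₀ per dose = Dose / Vd = 1150 / 32.6 = 35.28 mg/L
Fraction remaining after one interval: r = e^(−kτ) = e^(−0.01680 × 44.6) = 0.4727
Before dose 5, 4 doses have been given (aged 1τ, 2τ, 3τ, 4τ).
C_trough = C₀ × (r + r² + … + r^4) = C₀ × r(1−r^4)/(1−r)
        = 35.28 × 0.4727 × (1 − 0.04993) / (1 − 0.4727) = 30.05 mg/L

30.05 mg/L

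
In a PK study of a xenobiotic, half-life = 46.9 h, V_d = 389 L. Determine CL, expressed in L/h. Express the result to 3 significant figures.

5.75 L/h

k = ln2 / t½ = 0.693147 / 46.9 = 0.01478 h⁻¹
CL = k × Vd = 0.01478 × 389 = 5.749 L/h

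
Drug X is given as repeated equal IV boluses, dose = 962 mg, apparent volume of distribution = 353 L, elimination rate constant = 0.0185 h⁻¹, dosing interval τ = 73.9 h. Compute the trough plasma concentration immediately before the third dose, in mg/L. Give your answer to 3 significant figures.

0.871 mg/L

C₀ per dose = Dose / Vd = 962 / 353 = 2.725 mg/L
Fraction remaining after one interval: r = e^(−kτ) = e^(−0.01850 × 73.9) = 0.2548
Before dose 3, 2 doses have been given (aged 1τ, 2τ).
C_trough = C₀ × (r + r²) = 2.725 × (0.2548 + 0.06492) = 0.8712 mg/L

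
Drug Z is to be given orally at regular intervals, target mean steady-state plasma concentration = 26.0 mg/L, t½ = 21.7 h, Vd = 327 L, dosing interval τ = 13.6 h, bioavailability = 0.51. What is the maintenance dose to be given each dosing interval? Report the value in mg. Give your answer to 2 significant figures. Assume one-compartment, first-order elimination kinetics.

7200 mg

k = ln2 / t½ = 0.693147 / 21.7 = 0.03194 h⁻¹
CL = k × Vd = 0.03194 × 327 = 10.44 L/h
At steady state, F × (Dose/τ) = Css × CL.
Dose = Css × CL × τ / F = 26.0 × 10.44 × 13.6 / 0.51 = 7238 mg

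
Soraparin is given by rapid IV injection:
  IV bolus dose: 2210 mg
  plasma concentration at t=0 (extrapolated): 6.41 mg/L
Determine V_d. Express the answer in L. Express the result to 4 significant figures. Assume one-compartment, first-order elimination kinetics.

344.8 L

Vd = Dose / C₀ = 2210 / 6.41 = 344.8 L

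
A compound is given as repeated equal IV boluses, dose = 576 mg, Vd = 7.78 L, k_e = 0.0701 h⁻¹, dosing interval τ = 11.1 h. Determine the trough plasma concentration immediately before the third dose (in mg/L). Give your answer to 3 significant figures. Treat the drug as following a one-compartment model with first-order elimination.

C₀ per dose = Dose / Vd = 576 / 7.78 = 74.04 mg/L
Fraction remaining after one interval: r = e^(−kτ) = e^(−0.07010 × 11.1) = 0.4593
Before dose 3, 2 doses have been given (aged 1τ, 2τ).
C_trough = C₀ × (r + r²) = 74.04 × (0.4593 + 0.2110) = 49.63 mg/L

49.6 mg/L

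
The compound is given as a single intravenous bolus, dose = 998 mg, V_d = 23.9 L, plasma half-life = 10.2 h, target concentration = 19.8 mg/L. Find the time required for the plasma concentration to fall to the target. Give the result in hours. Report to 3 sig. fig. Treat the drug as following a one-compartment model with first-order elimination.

C₀ = Dose / Vd = 998.0 / 23.9 = 41.76 mg/L
k = ln2 / t½ = 0.693147 / 10.2 = 0.06796 h⁻¹
t = ln(C₀ / C) / k = ln(41.76 / 19.8) / 0.06796
  = ln(2.109) / 0.06796 = 0.7462 / 0.06796 = 10.98 h

11.0 h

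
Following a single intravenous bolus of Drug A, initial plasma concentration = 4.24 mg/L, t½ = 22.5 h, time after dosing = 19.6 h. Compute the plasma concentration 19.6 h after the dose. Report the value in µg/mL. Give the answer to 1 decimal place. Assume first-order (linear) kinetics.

2.3 µg/mL

k = ln2 / t½ = 0.693147 / 22.5 = 0.03081 h⁻¹
C = C₀ · e^(−k·t) = 4.240 × e^(−0.03081 × 19.6)
  = 4.240 × 0.5467 = 2.318 mg/L
(2.318 mg/L = 2.318 µg/mL)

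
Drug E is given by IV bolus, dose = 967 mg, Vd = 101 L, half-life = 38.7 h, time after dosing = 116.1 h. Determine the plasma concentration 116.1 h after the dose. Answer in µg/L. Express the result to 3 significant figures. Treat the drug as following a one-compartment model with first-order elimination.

1200 µg/L

C₀ = Dose / Vd = 967.0 / 101 = 9.574 mg/L
k = ln2 / t½ = 0.693147 / 38.7 = 0.01791 h⁻¹
t / t½ = 116.1 / 38.7 = 3 half-lives
C = C₀ × (1/2)^3 = 9.574 × 0.1250 = 1.197 mg/L
Convert: 1.197 mg/L × 1000 = 1197 µg/L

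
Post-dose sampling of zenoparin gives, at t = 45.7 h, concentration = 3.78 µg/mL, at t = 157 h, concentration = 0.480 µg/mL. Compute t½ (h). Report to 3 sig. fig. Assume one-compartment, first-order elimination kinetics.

k = ln(C₁/C₂) / (t₂ − t₁) = ln(3.78/0.480) / (157 − 45.7)
  = 2.064 / 111.3 = 0.01854 h⁻¹
t½ = ln2 / k = 0.693147 / 0.01854 = 37.39 h

37.4 h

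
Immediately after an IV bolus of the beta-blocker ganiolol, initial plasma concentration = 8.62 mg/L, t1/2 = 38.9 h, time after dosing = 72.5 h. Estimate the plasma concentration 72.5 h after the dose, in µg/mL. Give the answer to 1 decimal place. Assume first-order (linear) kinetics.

k = ln2 / t½ = 0.693147 / 38.9 = 0.01782 h⁻¹
C = C₀ · e^(−k·t) = 8.620 × e^(−0.01782 × 72.5)
  = 8.620 × 0.2747 = 2.368 mg/L
(2.368 mg/L = 2.368 µg/mL)

2.4 µg/mL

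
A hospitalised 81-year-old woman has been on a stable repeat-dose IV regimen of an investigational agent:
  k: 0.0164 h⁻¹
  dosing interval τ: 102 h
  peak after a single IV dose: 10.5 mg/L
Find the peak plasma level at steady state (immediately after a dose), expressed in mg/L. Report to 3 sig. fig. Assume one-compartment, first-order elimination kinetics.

e^(−kτ) = e^(−0.01640 × 102) = 0.1877
Accumulation ratio R = 1 / (1 − e^(−kτ)) = 1 / (1 − 0.1877) = 1.231
Steady-state peak = C₀ × R = 10.5 × 1.231 = 12.93 mg/L

12.9 mg/L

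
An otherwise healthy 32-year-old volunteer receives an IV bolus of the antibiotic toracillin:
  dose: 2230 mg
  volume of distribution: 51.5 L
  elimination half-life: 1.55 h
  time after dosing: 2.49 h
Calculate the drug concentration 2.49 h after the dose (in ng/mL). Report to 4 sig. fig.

C₀ = Dose / Vd = 2230 / 51.5 = 43.30 mg/L
k = ln2 / t½ = 0.693147 / 1.55 = 0.4472 h⁻¹
C = C₀ · e^(−k·t) = 43.30 × e^(−0.4472 × 2.49)
  = 43.30 × 0.3284 = 14.22 mg/L
Convert: 14.22 mg/L × 1000 = 14220 ng/mL

14220 ng/mL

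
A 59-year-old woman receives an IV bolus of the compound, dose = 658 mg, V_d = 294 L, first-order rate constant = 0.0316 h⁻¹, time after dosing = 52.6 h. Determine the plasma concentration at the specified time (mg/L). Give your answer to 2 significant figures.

0.42 mg/L

C₀ = Dose / Vd = 658.0 / 294 = 2.238 mg/L
C = C₀ · e^(−k·t) = 2.238 × e^(−0.03160 × 52.6)
  = 2.238 × 0.1897 = 0.4245 mg/L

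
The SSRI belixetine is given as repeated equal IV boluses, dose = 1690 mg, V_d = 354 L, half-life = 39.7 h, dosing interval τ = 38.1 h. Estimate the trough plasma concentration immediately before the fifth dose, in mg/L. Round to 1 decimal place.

4.7 mg/L

C₀ per dose = Dose / Vd = 1690 / 354 = 4.774 mg/L
k = ln2 / t½ = 0.693147 / 39.7 = 0.01746 h⁻¹
Fraction remaining after one interval: r = e^(−kτ) = e^(−0.01746 × 38.1) = 0.5142
Before dose 5, 4 doses have been given (aged 1τ, 2τ, 3τ, 4τ).
C_trough = C₀ × (r + r² + … + r^4) = C₀ × r(1−r^4)/(1−r)
        = 4.774 × 0.5142 × (1 − 0.06991) / (1 − 0.5142) = 4.700 mg/L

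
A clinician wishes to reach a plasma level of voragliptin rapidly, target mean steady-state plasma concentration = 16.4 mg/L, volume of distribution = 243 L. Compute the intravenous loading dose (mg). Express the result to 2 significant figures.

4000 mg

LD = Css × Vd = 16.4 × 243 = 3985 mg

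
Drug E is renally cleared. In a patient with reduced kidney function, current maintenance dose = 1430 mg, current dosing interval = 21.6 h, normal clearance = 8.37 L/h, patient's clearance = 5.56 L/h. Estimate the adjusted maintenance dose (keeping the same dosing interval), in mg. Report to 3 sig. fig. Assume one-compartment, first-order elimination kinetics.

950 mg

To keep the same average steady-state level, dosing rate must scale with clearance.
CL ratio = 5.56 / 8.37 = 0.6643
New dose (same interval) = 1430 × 0.6643 = 949.9 mg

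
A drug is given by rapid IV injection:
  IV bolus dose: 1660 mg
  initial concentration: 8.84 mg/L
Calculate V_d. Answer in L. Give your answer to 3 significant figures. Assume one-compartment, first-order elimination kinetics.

Vd = Dose / C₀ = 1660 / 8.84 = 187.8 L

188 L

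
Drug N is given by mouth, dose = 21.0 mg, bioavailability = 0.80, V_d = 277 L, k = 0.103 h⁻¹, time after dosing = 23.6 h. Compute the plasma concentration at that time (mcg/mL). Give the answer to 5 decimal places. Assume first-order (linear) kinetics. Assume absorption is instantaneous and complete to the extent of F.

Amount reaching circulation = F × Dose = 0.80 × 21.00 = 16.80 mg
C₀ = F·Dose / Vd = 16.80 / 277 = 0.06065 mg/L
C = C₀ · e^(−k·t) = 0.06065 × e^(−0.1030 × 23.6)
  = 0.06065 × 0.08797 = 0.005335 mg/L
(0.005335 mg/L = 0.005335 mcg/mL)

0.00534 mcg/mL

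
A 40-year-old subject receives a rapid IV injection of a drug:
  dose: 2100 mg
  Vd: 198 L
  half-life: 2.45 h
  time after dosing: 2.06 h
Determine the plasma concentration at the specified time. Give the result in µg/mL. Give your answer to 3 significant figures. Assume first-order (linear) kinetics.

5.92 µg/mL

C₀ = Dose / Vd = 2100 / 198 = 10.61 mg/L
k = ln2 / t½ = 0.693147 / 2.45 = 0.2829 h⁻¹
C = C₀ · e^(−k·t) = 10.61 × e^(−0.2829 × 2.06)
  = 10.61 × 0.5583 = 5.924 mg/L
(5.924 mg/L = 5.924 µg/mL)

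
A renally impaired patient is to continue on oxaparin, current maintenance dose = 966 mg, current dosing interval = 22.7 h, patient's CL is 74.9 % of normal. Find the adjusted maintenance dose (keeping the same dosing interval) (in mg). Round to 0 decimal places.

To keep the same average steady-state level, dosing rate must scale with clearance.
CL ratio = 74.9 / 100 = 0.7490
New dose (same interval) = 966 × 0.7490 = 723.5 mg

724 mg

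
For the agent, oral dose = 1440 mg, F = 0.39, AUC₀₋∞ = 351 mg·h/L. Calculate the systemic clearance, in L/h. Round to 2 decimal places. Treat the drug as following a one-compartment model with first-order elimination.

CL = F·Dose / AUC = 0.39 × 1440 / 351 = 1.600 L/h

1.60 L/h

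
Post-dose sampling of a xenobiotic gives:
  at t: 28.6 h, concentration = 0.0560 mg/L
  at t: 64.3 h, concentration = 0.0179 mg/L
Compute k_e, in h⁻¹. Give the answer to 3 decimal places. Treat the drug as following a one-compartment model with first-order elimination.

k = ln(C₁/C₂) / (t₂ − t₁) = ln(0.0560/0.0179) / (64.3 − 28.6)
  = 1.141 / 35.70 = 0.03196 h⁻¹

0.032 h⁻¹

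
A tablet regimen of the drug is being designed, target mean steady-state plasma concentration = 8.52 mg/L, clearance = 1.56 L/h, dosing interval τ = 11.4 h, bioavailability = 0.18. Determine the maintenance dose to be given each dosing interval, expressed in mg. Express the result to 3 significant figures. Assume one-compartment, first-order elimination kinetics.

At steady state, F × (Dose/τ) = Css × CL.
Dose = Css × CL × τ / F = 8.52 × 1.560 × 11.4 / 0.18 = 841.8 mg

842 mg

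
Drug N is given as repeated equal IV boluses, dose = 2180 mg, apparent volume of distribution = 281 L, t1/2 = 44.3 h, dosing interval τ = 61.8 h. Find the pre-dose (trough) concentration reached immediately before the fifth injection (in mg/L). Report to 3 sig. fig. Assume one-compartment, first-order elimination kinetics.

C₀ per dose = Dose / Vd = 2180 / 281 = 7.758 mg/L
k = ln2 / t½ = 0.693147 / 44.3 = 0.01565 h⁻¹
Fraction remaining after one interval: r = e^(−kτ) = e^(−0.01565 × 61.8) = 0.3802
Before dose 5, 4 doses have been given (aged 1τ, 2τ, 3τ, 4τ).
C_trough = C₀ × (r + r² + … + r^4) = C₀ × r(1−r^4)/(1−r)
        = 7.758 × 0.3802 × (1 − 0.02090) / (1 − 0.3802) = 4.659 mg/L

4.66 mg/L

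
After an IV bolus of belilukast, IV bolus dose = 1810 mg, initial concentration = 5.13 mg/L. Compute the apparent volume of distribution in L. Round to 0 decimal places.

353 L

Vd = Dose / C₀ = 1810 / 5.13 = 352.8 L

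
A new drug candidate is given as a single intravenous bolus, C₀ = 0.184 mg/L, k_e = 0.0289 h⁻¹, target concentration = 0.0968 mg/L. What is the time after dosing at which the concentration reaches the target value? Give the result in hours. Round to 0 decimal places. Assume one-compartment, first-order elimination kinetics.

22 h

t = ln(C₀ / C) / k = ln(0.1840 / 0.0968) / 0.02890
  = ln(1.901) / 0.02890 = 0.6424 / 0.02890 = 22.23 h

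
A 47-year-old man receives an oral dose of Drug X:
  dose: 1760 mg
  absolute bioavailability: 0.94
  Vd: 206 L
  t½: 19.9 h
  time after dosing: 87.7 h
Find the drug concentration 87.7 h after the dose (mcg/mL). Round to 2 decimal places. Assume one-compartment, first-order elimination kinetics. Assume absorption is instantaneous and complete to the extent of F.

0.38 mcg/mL

Amount reaching circulation = F × Dose = 0.94 × 1760 = 1654 mg
C₀ = F·Dose / Vd = 1654 / 206 = 8.029 mg/L
k = ln2 / t½ = 0.693147 / 19.9 = 0.03483 h⁻¹
C = C₀ · e^(−k·t) = 8.029 × e^(−0.03483 × 87.7)
  = 8.029 × 0.04714 = 0.3785 mg/L
(0.3785 mg/L = 0.3785 mcg/mL)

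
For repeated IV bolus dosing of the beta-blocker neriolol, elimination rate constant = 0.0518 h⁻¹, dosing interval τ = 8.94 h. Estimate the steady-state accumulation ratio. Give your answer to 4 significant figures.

e^(−kτ) = e^(−0.05180 × 8.94) = 0.6293
Accumulation ratio R = 1 / (1 − e^(−kτ)) = 1 / (1 − 0.6293) = 2.698

2.698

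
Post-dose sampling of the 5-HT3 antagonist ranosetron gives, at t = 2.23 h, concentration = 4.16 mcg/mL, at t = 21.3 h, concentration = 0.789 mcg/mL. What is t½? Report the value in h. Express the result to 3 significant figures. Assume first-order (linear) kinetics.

k = ln(C₁/C₂) / (t₂ − t₁) = ln(4.16/0.789) / (21.3 − 2.23)
  = 1.663 / 19.07 = 0.08721 h⁻¹
t½ = ln2 / k = 0.693147 / 0.08721 = 7.948 h

7.95 h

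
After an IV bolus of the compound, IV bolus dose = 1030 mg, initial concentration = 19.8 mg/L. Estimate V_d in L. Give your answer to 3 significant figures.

52.0 L

Vd = Dose / C₀ = 1030 / 19.8 = 52.02 L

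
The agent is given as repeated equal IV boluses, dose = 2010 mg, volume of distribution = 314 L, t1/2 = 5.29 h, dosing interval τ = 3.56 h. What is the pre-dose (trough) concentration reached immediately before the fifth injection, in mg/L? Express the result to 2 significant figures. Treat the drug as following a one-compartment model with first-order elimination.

9.1 mg/L

C₀ per dose = Dose / Vd = 2010 / 314 = 6.401 mg/L
k = ln2 / t½ = 0.693147 / 5.29 = 0.1310 h⁻¹
Fraction remaining after one interval: r = e^(−kτ) = e^(−0.1310 × 3.56) = 0.6273
Before dose 5, 4 doses have been given (aged 1τ, 2τ, 3τ, 4τ).
C_trough = C₀ × (r + r² + … + r^4) = C₀ × r(1−r^4)/(1−r)
        = 6.401 × 0.6273 × (1 − 0.1548) / (1 − 0.6273) = 9.106 mg/L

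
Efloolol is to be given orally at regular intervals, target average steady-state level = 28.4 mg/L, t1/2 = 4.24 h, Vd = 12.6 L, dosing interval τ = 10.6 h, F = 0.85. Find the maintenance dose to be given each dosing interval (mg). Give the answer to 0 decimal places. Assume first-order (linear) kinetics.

k = ln2 / t½ = 0.693147 / 4.24 = 0.1635 h⁻¹
CL = k × Vd = 0.1635 × 12.6 = 2.060 L/h
At steady state, F × (Dose/τ) = Css × CL.
Dose = Css × CL × τ / F = 28.4 × 2.060 × 10.6 / 0.85 = 729.6 mg

730 mg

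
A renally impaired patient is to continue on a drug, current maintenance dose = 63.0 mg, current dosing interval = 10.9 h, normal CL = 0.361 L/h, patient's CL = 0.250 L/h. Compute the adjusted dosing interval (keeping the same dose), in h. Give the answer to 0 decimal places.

16 h

To keep the same average steady-state level, dosing rate must scale with clearance.
CL ratio = 0.250 / 0.361 = 0.6925
New interval (same dose) = 10.9 / 0.6925 = 15.74 h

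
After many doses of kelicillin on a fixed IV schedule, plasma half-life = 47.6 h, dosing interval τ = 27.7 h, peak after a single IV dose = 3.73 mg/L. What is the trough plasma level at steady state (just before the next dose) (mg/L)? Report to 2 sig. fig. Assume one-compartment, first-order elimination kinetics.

k = ln2 / t½ = 0.693147 / 47.6 = 0.01456 h⁻¹
e^(−kτ) = e^(−0.01456 × 27.7) = 0.6681
Accumulation ratio R = 1 / (1 − e^(−kτ)) = 1 / (1 − 0.6681) = 3.013
Steady-state trough = C₀ × R × e^(−kτ) = 3.73 × 3.013 × 0.6681 = 7.508 mg/L

7.5 mg/L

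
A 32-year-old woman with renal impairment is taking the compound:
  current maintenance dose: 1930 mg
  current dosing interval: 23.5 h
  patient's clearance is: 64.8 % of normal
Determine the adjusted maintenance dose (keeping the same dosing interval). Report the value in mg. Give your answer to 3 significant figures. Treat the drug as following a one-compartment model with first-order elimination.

1250 mg

To keep the same average steady-state level, dosing rate must scale with clearance.
CL ratio = 64.8 / 100 = 0.6480
New dose (same interval) = 1930 × 0.6480 = 1251 mg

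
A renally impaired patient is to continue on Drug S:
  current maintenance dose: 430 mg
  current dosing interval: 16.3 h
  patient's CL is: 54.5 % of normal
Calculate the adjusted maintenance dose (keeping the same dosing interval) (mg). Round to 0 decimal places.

234 mg

To keep the same average steady-state level, dosing rate must scale with clearance.
CL ratio = 54.5 / 100 = 0.5450
New dose (same interval) = 430 × 0.5450 = 234.4 mg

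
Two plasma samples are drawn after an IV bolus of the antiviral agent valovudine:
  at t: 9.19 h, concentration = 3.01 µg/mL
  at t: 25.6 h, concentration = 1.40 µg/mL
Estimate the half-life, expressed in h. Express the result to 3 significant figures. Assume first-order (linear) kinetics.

14.9 h

k = ln(C₁/C₂) / (t₂ − t₁) = ln(3.01/1.40) / (25.6 − 9.19)
  = 0.7655 / 16.41 = 0.04665 h⁻¹
t½ = ln2 / k = 0.693147 / 0.04665 = 14.86 h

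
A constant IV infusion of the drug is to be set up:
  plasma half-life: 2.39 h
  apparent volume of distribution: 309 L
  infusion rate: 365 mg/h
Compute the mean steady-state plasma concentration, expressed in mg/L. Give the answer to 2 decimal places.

k = ln2 / t½ = 0.693147 / 2.39 = 0.2900 h⁻¹
CL = k × Vd = 0.2900 × 309 = 89.61 L/h
At steady state Css = R₀ / CL = 365 / 89.61 = 4.073 mg/L

4.07 mg/L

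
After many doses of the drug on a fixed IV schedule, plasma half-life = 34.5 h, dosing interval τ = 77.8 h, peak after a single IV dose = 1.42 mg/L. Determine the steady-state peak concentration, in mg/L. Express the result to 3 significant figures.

1.80 mg/L

k = ln2 / t½ = 0.693147 / 34.5 = 0.02009 h⁻¹
e^(−kτ) = e^(−0.02009 × 77.8) = 0.2095
Accumulation ratio R = 1 / (1 − e^(−kτ)) = 1 / (1 − 0.2095) = 1.265
Steady-state peak = C₀ × R = 1.42 × 1.265 = 1.796 mg/L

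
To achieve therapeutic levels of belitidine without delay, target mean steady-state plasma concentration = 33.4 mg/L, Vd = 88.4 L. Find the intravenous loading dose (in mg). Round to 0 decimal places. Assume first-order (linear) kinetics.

LD = Css × Vd = 33.4 × 88.4 = 2953 mg

2953 mg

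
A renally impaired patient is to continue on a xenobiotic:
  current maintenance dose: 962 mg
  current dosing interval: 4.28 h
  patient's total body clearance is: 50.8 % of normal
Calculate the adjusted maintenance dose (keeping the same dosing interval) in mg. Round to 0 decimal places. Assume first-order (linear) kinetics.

489 mg

To keep the same average steady-state level, dosing rate must scale with clearance.
CL ratio = 50.8 / 100 = 0.5080
New dose (same interval) = 962 × 0.5080 = 488.7 mg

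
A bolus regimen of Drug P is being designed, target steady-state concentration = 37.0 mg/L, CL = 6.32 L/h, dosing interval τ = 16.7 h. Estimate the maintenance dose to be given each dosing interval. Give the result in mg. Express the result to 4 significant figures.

3905 mg

At steady state, Dose/τ = Css × CL.
Dose = Css × CL × τ = 37.0 × 6.320 × 16.7 = 3905 mg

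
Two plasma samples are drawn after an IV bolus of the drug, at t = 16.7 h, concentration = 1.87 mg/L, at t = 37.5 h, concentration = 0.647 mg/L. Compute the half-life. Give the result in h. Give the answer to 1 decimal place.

13.6 h

k = ln(C₁/C₂) / (t₂ − t₁) = ln(1.87/0.647) / (37.5 − 16.7)
  = 1.061 / 20.80 = 0.05101 h⁻¹
t½ = ln2 / k = 0.693147 / 0.05101 = 13.59 h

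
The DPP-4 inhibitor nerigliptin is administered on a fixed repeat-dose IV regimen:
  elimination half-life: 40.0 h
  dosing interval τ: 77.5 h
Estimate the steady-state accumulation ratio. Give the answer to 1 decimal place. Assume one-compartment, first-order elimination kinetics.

1.4

k = ln2 / t½ = 0.693147 / 40.0 = 0.01733 h⁻¹
e^(−kτ) = e^(−0.01733 × 77.5) = 0.2610
Accumulation ratio R = 1 / (1 − e^(−kτ)) = 1 / (1 − 0.2610) = 1.353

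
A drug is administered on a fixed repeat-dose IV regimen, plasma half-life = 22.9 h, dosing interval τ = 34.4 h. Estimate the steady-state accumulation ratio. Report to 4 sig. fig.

k = ln2 / t½ = 0.693147 / 22.9 = 0.03027 h⁻¹
e^(−kτ) = e^(−0.03027 × 34.4) = 0.3530
Accumulation ratio R = 1 / (1 − e^(−kτ)) = 1 / (1 − 0.3530) = 1.546

1.546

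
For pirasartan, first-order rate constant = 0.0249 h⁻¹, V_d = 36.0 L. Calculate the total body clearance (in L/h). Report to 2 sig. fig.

0.90 L/h

CL = k × Vd = 0.0249 × 36.0 = 0.8964 L/h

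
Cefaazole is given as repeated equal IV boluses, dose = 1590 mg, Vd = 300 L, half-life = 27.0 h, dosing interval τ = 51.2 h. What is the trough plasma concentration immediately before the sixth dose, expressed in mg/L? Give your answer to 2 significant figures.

1.9 mg/L

C₀ per dose = Dose / Vd = 1590 / 300 = 5.300 mg/L
k = ln2 / t½ = 0.693147 / 27.0 = 0.02567 h⁻¹
Fraction remaining after one interval: r = e^(−kτ) = e^(−0.02567 × 51.2) = 0.2687
Before dose 6, 5 doses have been given (aged 1τ, 2τ, 3τ, 4τ, 5τ).
C_trough = C₀ × (r + r² + … + r^5) = C₀ × r(1−r^5)/(1−r)
        = 5.300 × 0.2687 × (1 − 0.001401) / (1 − 0.2687) = 1.945 mg/L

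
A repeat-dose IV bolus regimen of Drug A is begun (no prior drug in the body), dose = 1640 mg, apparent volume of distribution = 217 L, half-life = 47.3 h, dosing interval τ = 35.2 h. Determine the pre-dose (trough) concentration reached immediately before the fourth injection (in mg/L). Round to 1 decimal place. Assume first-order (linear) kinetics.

C₀ per dose = Dose / Vd = 1640 / 217 = 7.558 mg/L
k = ln2 / t½ = 0.693147 / 47.3 = 0.01465 h⁻¹
Fraction remaining after one interval: r = e^(−kτ) = e^(−0.01465 × 35.2) = 0.5971
Before dose 4, 3 doses have been given (aged 1τ, 2τ, 3τ).
C_trough = C₀ × (r + r² + … + r^3) = C₀ × r(1−r^3)/(1−r)
        = 7.558 × 0.5971 × (1 − 0.2129) / (1 − 0.5971) = 8.816 mg/L

8.8 mg/L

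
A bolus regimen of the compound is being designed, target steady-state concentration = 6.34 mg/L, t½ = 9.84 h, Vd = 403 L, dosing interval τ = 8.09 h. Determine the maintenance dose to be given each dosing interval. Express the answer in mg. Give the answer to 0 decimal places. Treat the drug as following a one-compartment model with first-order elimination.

k = ln2 / t½ = 0.693147 / 9.84 = 0.07044 h⁻¹
CL = k × Vd = 0.07044 × 403 = 28.39 L/h
At steady state, Dose/τ = Css × CL.
Dose = Css × CL × τ = 6.34 × 28.39 × 8.09 = 1456 mg

1456 mg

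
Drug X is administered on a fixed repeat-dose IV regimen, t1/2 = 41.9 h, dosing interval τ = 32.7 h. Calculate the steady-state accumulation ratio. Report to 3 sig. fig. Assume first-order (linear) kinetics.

k = ln2 / t½ = 0.693147 / 41.9 = 0.01654 h⁻¹
e^(−kτ) = e^(−0.01654 × 32.7) = 0.5822
Accumulation ratio R = 1 / (1 − e^(−kτ)) = 1 / (1 − 0.5822) = 2.393

2.39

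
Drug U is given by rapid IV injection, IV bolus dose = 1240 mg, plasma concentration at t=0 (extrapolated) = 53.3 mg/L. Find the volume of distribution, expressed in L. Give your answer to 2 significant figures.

23 L

Vd = Dose / C₀ = 1240 / 53.3 = 23.26 L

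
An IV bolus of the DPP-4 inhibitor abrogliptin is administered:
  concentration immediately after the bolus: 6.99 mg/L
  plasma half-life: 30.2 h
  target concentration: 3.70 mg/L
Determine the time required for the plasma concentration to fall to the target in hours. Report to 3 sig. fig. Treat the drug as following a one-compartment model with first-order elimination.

k = ln2 / t½ = 0.693147 / 30.2 = 0.02295 h⁻¹
t = ln(C₀ / C) / k = ln(6.990 / 3.70) / 0.02295
  = ln(1.889) / 0.02295 = 0.6360 / 0.02295 = 27.71 h

27.7 h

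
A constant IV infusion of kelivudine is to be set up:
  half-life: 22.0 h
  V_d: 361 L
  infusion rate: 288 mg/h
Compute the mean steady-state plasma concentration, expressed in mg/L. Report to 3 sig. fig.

25.3 mg/L

k = ln2 / t½ = 0.693147 / 22.0 = 0.03151 h⁻¹
CL = k × Vd = 0.03151 × 361 = 11.38 L/h
At steady state Css = R₀ / CL = 288 / 11.38 = 25.31 mg/L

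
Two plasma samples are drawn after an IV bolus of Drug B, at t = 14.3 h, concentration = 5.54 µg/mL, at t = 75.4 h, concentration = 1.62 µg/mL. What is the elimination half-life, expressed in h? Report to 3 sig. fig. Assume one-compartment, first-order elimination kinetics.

k = ln(C₁/C₂) / (t₂ − t₁) = ln(5.54/1.62) / (75.4 − 14.3)
  = 1.230 / 61.10 = 0.02013 h⁻¹
t½ = ln2 / k = 0.693147 / 0.02013 = 34.43 h

34.4 h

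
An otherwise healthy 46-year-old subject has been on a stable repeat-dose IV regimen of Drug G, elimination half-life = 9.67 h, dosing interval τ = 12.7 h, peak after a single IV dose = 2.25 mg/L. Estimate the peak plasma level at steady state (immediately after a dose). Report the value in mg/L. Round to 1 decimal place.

k = ln2 / t½ = 0.693147 / 9.67 = 0.07168 h⁻¹
e^(−kτ) = e^(−0.07168 × 12.7) = 0.4024
Accumulation ratio R = 1 / (1 − e^(−kτ)) = 1 / (1 − 0.4024) = 1.673
Steady-state peak = C₀ × R = 2.25 × 1.673 = 3.764 mg/L

3.8 mg/L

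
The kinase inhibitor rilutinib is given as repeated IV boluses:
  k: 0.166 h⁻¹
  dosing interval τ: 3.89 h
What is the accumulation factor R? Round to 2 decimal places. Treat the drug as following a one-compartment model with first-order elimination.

e^(−kτ) = e^(−0.1660 × 3.89) = 0.5243
Accumulation ratio R = 1 / (1 − e^(−kτ)) = 1 / (1 − 0.5243) = 2.102

2.10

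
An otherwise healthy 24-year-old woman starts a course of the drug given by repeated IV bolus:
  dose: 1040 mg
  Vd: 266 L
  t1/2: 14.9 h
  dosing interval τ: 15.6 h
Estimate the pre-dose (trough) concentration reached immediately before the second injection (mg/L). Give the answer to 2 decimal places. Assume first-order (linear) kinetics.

1.89 mg/L

C₀ per dose = Dose / Vd = 1040 / 266 = 3.910 mg/L
k = ln2 / t½ = 0.693147 / 14.9 = 0.04652 h⁻¹
Fraction remaining after one interval: r = e^(−kτ) = e^(−0.04652 × 15.6) = 0.4840
Before dose 2, 1 dose has been given (aged 1τ).
C_trough = C₀ × r = 3.910 × 0.4840 = 1.892 mg/L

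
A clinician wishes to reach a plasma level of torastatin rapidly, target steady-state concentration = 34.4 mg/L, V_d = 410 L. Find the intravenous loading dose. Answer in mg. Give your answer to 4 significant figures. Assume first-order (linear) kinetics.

14100 mg

LD = Css × Vd = 34.4 × 410 = 14100 mg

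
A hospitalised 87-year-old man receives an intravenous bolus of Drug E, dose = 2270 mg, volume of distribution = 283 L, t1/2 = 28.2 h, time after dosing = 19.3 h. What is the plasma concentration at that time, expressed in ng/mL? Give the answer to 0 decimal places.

C₀ = Dose / Vd = 2270 / 283 = 8.021 mg/L
k = ln2 / t½ = 0.693147 / 28.2 = 0.02458 h⁻¹
C = C₀ · e^(−k·t) = 8.021 × e^(−0.02458 × 19.3)
  = 8.021 × 0.6223 = 4.991 mg/L
Convert: 4.991 mg/L × 1000 = 4991 ng/mL

4991 ng/mL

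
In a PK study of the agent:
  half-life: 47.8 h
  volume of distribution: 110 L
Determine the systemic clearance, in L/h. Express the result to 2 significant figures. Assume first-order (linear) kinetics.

k = ln2 / t½ = 0.693147 / 47.8 = 0.01450 h⁻¹
CL = k × Vd = 0.01450 × 110 = 1.595 L/h

1.6 L/h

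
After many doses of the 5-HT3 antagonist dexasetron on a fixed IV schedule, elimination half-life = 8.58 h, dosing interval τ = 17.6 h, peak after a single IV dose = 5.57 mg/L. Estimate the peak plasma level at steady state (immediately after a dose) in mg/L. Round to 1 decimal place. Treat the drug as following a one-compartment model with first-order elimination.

k = ln2 / t½ = 0.693147 / 8.58 = 0.08079 h⁻¹
e^(−kτ) = e^(−0.08079 × 17.6) = 0.2413
Accumulation ratio R = 1 / (1 − e^(−kτ)) = 1 / (1 − 0.2413) = 1.318
Steady-state peak = C₀ × R = 5.57 × 1.318 = 7.341 mg/L

7.3 mg/L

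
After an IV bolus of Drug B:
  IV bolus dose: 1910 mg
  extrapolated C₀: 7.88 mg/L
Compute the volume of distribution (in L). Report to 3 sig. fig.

242 L

Vd = Dose / C₀ = 1910 / 7.88 = 242.4 L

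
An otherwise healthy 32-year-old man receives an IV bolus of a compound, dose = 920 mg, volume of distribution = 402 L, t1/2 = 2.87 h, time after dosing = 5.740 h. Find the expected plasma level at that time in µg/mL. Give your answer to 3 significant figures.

0.572 µg/mL

C₀ = Dose / Vd = 920.0 / 402 = 2.289 mg/L
k = ln2 / t½ = 0.693147 / 2.87 = 0.2415 h⁻¹
t / t½ = 5.740 / 2.87 = 2 half-lives
C = C₀ × (1/2)^2 = 2.289 × 0.2500 = 0.5723 mg/L
(0.5723 mg/L = 0.5723 µg/mL)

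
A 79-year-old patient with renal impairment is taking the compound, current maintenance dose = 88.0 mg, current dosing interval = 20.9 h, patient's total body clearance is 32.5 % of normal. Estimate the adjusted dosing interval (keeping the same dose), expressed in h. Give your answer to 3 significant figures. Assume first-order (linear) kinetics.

To keep the same average steady-state level, dosing rate must scale with clearance.
CL ratio = 32.5 / 100 = 0.3250
New interval (same dose) = 20.9 / 0.3250 = 64.31 h

64.3 h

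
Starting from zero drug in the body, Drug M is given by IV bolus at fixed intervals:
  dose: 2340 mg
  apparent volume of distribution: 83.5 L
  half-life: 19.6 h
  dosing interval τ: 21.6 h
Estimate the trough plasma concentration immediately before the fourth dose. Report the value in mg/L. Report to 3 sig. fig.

22.0 mg/L

C₀ per dose = Dose / Vd = 2340 / 83.5 = 28.02 mg/L
k = ln2 / t½ = 0.693147 / 19.6 = 0.03536 h⁻¹
Fraction remaining after one interval: r = e^(−kτ) = e^(−0.03536 × 21.6) = 0.4659
Before dose 4, 3 doses have been given (aged 1τ, 2τ, 3τ).
C_trough = C₀ × (r + r² + … + r^3) = C₀ × r(1−r^3)/(1−r)
        = 28.02 × 0.4659 × (1 − 0.1011) / (1 − 0.4659) = 21.97 mg/L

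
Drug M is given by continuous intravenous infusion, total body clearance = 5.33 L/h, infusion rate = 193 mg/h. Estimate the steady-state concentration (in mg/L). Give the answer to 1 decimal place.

36.2 mg/L

At steady state Css = R₀ / CL = 193 / 5.330 = 36.21 mg/L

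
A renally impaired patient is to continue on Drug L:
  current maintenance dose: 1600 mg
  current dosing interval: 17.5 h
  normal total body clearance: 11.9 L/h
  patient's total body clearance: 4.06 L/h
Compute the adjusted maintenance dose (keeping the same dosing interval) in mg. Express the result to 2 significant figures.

550 mg

To keep the same average steady-state level, dosing rate must scale with clearance.
CL ratio = 4.06 / 11.9 = 0.3412
New dose (same interval) = 1600 × 0.3412 = 545.9 mg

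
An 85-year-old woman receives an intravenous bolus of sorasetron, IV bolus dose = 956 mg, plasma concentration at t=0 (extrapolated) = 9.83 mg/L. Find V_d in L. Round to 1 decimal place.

97.3 L

Vd = Dose / C₀ = 956.0 / 9.83 = 97.25 L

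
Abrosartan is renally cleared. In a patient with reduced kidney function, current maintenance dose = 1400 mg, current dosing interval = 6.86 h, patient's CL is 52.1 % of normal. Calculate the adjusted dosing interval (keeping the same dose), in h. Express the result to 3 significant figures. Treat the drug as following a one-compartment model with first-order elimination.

To keep the same average steady-state level, dosing rate must scale with clearance.
CL ratio = 52.1 / 100 = 0.5210
New interval (same dose) = 6.86 / 0.5210 = 13.17 h

13.2 h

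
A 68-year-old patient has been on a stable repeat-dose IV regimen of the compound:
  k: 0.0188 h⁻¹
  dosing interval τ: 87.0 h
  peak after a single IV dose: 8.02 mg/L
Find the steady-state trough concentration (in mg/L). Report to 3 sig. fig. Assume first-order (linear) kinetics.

e^(−kτ) = e^(−0.01880 × 87.0) = 0.1948
Accumulation ratio R = 1 / (1 − e^(−kτ)) = 1 / (1 − 0.1948) = 1.242
Steady-state trough = C₀ × R × e^(−kτ) = 8.02 × 1.242 × 0.1948 = 1.940 mg/L

1.94 mg/L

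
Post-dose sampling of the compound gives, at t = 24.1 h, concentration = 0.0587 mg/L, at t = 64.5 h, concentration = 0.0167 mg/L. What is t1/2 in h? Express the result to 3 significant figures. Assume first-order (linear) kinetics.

k = ln(C₁/C₂) / (t₂ − t₁) = ln(0.0587/0.0167) / (64.5 − 24.1)
  = 1.257 / 40.40 = 0.03111 h⁻¹
t½ = ln2 / k = 0.693147 / 0.03111 = 22.28 h

22.3 h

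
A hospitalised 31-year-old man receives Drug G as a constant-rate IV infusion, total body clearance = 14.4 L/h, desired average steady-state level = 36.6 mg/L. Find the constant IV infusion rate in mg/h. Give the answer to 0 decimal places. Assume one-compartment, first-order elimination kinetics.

527 mg/h

At steady state, infusion rate R₀ = Css × CL = 36.6 × 14.40 = 527.0 mg/h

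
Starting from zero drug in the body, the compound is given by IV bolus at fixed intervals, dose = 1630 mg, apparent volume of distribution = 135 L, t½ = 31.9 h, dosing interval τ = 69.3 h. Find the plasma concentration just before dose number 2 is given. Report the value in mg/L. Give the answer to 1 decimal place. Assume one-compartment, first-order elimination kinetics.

2.7 mg/L

C₀ per dose = Dose / Vd = 1630 / 135 = 12.07 mg/L
k = ln2 / t½ = 0.693147 / 31.9 = 0.02173 h⁻¹
Fraction remaining after one interval: r = e^(−kτ) = e^(−0.02173 × 69.3) = 0.2218
Before dose 2, 1 dose has been given (aged 1τ).
C_trough = C₀ × r = 12.07 × 0.2218 = 2.677 mg/L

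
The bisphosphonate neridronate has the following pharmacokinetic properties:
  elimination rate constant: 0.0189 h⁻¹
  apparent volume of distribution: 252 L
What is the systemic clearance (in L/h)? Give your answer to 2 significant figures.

4.8 L/h

CL = k × Vd = 0.0189 × 252 = 4.763 L/h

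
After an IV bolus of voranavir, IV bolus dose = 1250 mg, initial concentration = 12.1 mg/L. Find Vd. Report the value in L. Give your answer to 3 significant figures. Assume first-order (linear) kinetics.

Vd = Dose / C₀ = 1250 / 12.1 = 103.3 L

103 L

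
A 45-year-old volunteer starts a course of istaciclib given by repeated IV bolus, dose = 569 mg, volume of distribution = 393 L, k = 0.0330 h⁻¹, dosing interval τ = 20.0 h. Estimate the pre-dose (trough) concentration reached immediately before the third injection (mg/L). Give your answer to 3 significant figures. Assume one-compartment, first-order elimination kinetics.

1.14 mg/L

C₀ per dose = Dose / Vd = 569 / 393 = 1.448 mg/L
Fraction remaining after one interval: r = e^(−kτ) = e^(−0.03300 × 20.0) = 0.5169
Before dose 3, 2 doses have been given (aged 1τ, 2τ).
C_trough = C₀ × (r + r²) = 1.448 × (0.5169 + 0.2672) = 1.135 mg/L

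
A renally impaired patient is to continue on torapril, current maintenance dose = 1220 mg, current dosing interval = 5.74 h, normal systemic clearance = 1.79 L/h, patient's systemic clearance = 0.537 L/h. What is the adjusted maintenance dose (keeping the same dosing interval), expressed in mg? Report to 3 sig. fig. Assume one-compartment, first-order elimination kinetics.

To keep the same average steady-state level, dosing rate must scale with clearance.
CL ratio = 0.537 / 1.79 = 0.3000
New dose (same interval) = 1220 × 0.3000 = 366.0 mg

366 mg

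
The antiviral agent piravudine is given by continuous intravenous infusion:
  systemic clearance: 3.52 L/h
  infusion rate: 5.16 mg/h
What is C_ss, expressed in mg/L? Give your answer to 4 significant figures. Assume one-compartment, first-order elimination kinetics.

At steady state Css = R₀ / CL = 5.16 / 3.520 = 1.466 mg/L

1.466 mg/L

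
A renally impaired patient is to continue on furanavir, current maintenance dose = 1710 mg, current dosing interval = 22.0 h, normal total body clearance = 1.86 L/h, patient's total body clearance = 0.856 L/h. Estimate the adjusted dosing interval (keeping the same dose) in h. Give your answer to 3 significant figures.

To keep the same average steady-state level, dosing rate must scale with clearance.
CL ratio = 0.856 / 1.86 = 0.4602
New interval (same dose) = 22.0 / 0.4602 = 47.81 h

47.8 h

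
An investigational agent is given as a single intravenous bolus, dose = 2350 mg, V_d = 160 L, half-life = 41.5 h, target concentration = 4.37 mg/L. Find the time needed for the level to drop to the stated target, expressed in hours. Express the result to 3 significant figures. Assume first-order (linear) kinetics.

72.6 h

C₀ = Dose / Vd = 2350 / 160 = 14.69 mg/L
k = ln2 / t½ = 0.693147 / 41.5 = 0.01670 h⁻¹
t = ln(C₀ / C) / k = ln(14.69 / 4.37) / 0.01670
  = ln(3.362) / 0.01670 = 1.213 / 0.01670 = 72.63 h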